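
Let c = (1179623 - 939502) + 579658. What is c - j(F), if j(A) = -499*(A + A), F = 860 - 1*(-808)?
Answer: 2484443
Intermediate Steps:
F = 1668 (F = 860 + 808 = 1668)
j(A) = -998*A
c = 819779 (c = 240121 + 579658 = 819779)
c - j(F) = 819779 - (-998)*1668 = 819779 - 1*(-1664664) = 819779 + 1664664 = 2484443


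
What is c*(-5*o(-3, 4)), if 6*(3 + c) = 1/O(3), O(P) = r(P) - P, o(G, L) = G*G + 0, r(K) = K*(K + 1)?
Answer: 805/6 ≈ 134.17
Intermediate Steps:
r(K) = K*(1 + K)
o(G, L) = G² (o(G, L) = G² + 0 = G²)
O(P) = -P + P*(1 + P) (O(P) = P*(1 + P) - P = -P + P*(1 + P))
c = -161/54 (c = -3 + 1/(6*(3²)) = -3 + (⅙)/9 = -3 + (⅙)*(⅑) = -3 + 1/54 = -161/54 ≈ -2.9815)
c*(-5*o(-3, 4)) = -(-805)*(-3)²/54 = -(-805)*9/54 = -161/54*(-45) = 805/6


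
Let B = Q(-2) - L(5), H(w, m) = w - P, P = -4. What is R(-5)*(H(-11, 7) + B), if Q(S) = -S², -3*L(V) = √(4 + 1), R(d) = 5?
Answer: -55 + 5*√5/3 ≈ -51.273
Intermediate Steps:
L(V) = -√5/3 (L(V) = -√(4 + 1)/3 = -√5/3)
H(w, m) = 4 + w (H(w, m) = w - 1*(-4) = w + 4 = 4 + w)
B = -4 + √5/3 (B = -1*(-2)² - (-1)*√5/3 = -1*4 + √5/3 = -4 + √5/3 ≈ -3.2546)
R(-5)*(H(-11, 7) + B) = 5*((4 - 11) + (-4 + √5/3)) = 5*(-7 + (-4 + √5/3)) = 5*(-11 + √5/3) = -55 + 5*√5/3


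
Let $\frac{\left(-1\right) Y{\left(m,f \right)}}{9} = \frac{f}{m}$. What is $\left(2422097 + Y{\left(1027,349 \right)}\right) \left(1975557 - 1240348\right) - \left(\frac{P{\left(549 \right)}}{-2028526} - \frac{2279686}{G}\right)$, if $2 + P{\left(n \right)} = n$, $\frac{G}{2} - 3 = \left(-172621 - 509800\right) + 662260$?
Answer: $\frac{18695637116673599967356658}{10498771209979} \approx 1.7807 \cdot 10^{12}$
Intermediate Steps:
$G = -40316$ ($G = 6 + 2 \left(\left(-172621 - 509800\right) + 662260\right) = 6 + 2 \left(-682421 + 662260\right) = 6 + 2 \left(-20161\right) = 6 - 40322 = -40316$)
$Y{\left(m,f \right)} = - \frac{9 f}{m}$ ($Y{\left(m,f \right)} = - 9 \frac{f}{m} = - \frac{9 f}{m}$)
$P{\left(n \right)} = -2 + n$
$\left(2422097 + Y{\left(1027,349 \right)}\right) \left(1975557 - 1240348\right) - \left(\frac{P{\left(549 \right)}}{-2028526} - \frac{2279686}{G}\right) = \left(2422097 - \frac{3141}{1027}\right) \left(1975557 - 1240348\right) - \left(\frac{-2 + 549}{-2028526} - \frac{2279686}{-40316}\right) = \left(2422097 - 3141 \cdot \frac{1}{1027}\right) 735209 - \left(547 \left(- \frac{1}{2028526}\right) - - \frac{1139843}{20158}\right) = \left(2422097 - \frac{3141}{1027}\right) 735209 - \left(- \frac{547}{2028526} + \frac{1139843}{20158}\right) = \frac{2487490478}{1027} \cdot 735209 - \frac{578047533748}{10222756777} = \frac{1828825386839902}{1027} - \frac{578047533748}{10222756777} = \frac{18695637116673599967356658}{10498771209979}$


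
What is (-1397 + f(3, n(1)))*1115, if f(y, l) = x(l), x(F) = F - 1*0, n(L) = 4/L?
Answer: -1553195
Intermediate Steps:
x(F) = F (x(F) = F + 0 = F)
f(y, l) = l
(-1397 + f(3, n(1)))*1115 = (-1397 + 4/1)*1115 = (-1397 + 4*1)*1115 = (-1397 + 4)*1115 = -1393*1115 = -1553195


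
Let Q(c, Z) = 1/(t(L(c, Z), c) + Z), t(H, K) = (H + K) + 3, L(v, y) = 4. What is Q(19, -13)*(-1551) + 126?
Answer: 87/13 ≈ 6.6923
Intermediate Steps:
t(H, K) = 3 + H + K
Q(c, Z) = 1/(7 + Z + c) (Q(c, Z) = 1/((3 + 4 + c) + Z) = 1/((7 + c) + Z) = 1/(7 + Z + c))
Q(19, -13)*(-1551) + 126 = -1551/(7 - 13 + 19) + 126 = -1551/13 + 126 = 87/13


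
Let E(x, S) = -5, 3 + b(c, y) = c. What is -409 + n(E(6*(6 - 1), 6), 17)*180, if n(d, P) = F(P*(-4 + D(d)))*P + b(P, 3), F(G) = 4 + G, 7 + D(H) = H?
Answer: -817969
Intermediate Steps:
D(H) = -7 + H
b(c, y) = -3 + c
n(d, P) = -3 + P + P*(4 + P*(-11 + d)) (n(d, P) = (4 + P*(-4 + (-7 + d)))*P + (-3 + P) = (4 + P*(-11 + d))*P + (-3 + P) = P*(4 + P*(-11 + d)) + (-3 + P) = -3 + P + P*(4 + P*(-11 + d)))
-409 + n(E(6*(6 - 1), 6), 17)*180 = -409 + (-3 + 17 + 17*(4 + 17*(-11 - 5)))*180 = -409 + (-3 + 17 + 17*(4 + 17*(-16)))*180 = -409 + (-3 + 17 + 17*(4 - 272))*180 = -409 + (-3 + 17 + 17*(-268))*180 = -409 + (-3 + 17 - 4556)*180 = -409 - 4542*180 = -409 - 817560 = -817969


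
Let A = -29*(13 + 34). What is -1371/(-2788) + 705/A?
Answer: -2061/80852 ≈ -0.025491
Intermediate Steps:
A = -1363 (A = -29*47 = -1363)
-1371/(-2788) + 705/A = -1371/(-2788) + 705/(-1363) = -1371*(-1/2788) + 705*(-1/1363) = 1371/2788 - 15/29 = -2061/80852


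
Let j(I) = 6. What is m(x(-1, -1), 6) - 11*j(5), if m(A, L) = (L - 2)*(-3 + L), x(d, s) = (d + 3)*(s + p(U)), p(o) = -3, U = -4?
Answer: -54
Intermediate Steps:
x(d, s) = (-3 + s)*(3 + d) (x(d, s) = (d + 3)*(s - 3) = (3 + d)*(-3 + s) = (-3 + s)*(3 + d))
m(A, L) = (-3 + L)*(-2 + L) (m(A, L) = (-2 + L)*(-3 + L) = (-3 + L)*(-2 + L))
m(x(-1, -1), 6) - 11*j(5) = (6 + 6² - 5*6) - 11*6 = (6 + 36 - 30) - 66 = 12 - 66 = -54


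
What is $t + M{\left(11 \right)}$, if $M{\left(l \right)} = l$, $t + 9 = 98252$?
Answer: $98254$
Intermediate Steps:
$t = 98243$ ($t = -9 + 98252 = 98243$)
$t + M{\left(11 \right)} = 98243 + 11 = 98254$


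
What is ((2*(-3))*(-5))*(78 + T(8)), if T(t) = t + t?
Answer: 2820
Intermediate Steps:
T(t) = 2*t
((2*(-3))*(-5))*(78 + T(8)) = ((2*(-3))*(-5))*(78 + 2*8) = (-6*(-5))*(78 + 16) = 30*94 = 2820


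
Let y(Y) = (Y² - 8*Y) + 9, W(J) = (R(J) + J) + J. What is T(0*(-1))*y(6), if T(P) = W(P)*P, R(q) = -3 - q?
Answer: 0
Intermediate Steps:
W(J) = -3 + J (W(J) = ((-3 - J) + J) + J = -3 + J)
y(Y) = 9 + Y² - 8*Y
T(P) = P*(-3 + P) (T(P) = (-3 + P)*P = P*(-3 + P))
T(0*(-1))*y(6) = ((0*(-1))*(-3 + 0*(-1)))*(9 + 6² - 8*6) = (0*(-3 + 0))*(9 + 36 - 48) = (0*(-3))*(-3) = 0*(-3) = 0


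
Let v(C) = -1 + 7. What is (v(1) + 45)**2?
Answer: 2601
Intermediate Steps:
v(C) = 6
(v(1) + 45)**2 = (6 + 45)**2 = 51**2 = 2601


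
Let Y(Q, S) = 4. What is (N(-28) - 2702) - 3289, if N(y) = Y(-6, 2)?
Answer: -5987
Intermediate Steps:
N(y) = 4
(N(-28) - 2702) - 3289 = (4 - 2702) - 3289 = -2698 - 3289 = -5987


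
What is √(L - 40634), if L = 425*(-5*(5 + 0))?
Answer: I*√51259 ≈ 226.4*I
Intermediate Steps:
L = -10625 (L = 425*(-5*5) = 425*(-25) = -10625)
√(L - 40634) = √(-10625 - 40634) = √(-51259) = I*√51259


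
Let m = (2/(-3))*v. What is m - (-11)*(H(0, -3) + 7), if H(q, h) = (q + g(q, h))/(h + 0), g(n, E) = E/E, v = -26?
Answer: 272/3 ≈ 90.667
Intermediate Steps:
g(n, E) = 1
H(q, h) = (1 + q)/h (H(q, h) = (q + 1)/(h + 0) = (1 + q)/h)
m = 52/3 (m = (2/(-3))*(-26) = (2*(-⅓))*(-26) = -⅔*(-26) = 52/3 ≈ 17.333)
m - (-11)*(H(0, -3) + 7) = 52/3 - (-11)*((1 + 0)/(-3) + 7) = 52/3 - (-11)*(-⅓*1 + 7) = 52/3 - (-11)*(-⅓ + 7) = 52/3 - (-11)*20/3 = 52/3 - 1*(-220/3) = 52/3 + 220/3 = 272/3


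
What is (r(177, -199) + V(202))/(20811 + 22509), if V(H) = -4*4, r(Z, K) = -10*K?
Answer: 329/7220 ≈ 0.045568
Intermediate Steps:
V(H) = -16
(r(177, -199) + V(202))/(20811 + 22509) = (-10*(-199) - 16)/(20811 + 22509) = (1990 - 16)/43320 = 1974*(1/43320) = 329/7220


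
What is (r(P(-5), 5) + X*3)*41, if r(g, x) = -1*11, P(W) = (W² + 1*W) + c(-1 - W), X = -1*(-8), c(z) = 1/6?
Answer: 533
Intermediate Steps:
c(z) = ⅙
X = 8
P(W) = ⅙ + W + W² (P(W) = (W² + 1*W) + ⅙ = (W² + W) + ⅙ = (W + W²) + ⅙ = ⅙ + W + W²)
r(g, x) = -11
(r(P(-5), 5) + X*3)*41 = (-11 + 8*3)*41 = (-11 + 24)*41 = 13*41 = 533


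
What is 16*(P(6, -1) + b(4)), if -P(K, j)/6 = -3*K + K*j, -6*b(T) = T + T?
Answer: 6848/3 ≈ 2282.7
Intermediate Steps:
b(T) = -T/3 (b(T) = -(T + T)/6 = -T/3)
P(K, j) = 18*K - 6*K*j (P(K, j) = -6*(-3*K + K*j) = 18*K - 6*K*j)
16*(P(6, -1) + b(4)) = 16*(6*6*(3 - 1*(-1)) - 1/3*4) = 16*(6*6*(3 + 1) - 4/3) = 16*(6*6*4 - 4/3) = 16*(144 - 4/3) = 16*(428/3) = 6848/3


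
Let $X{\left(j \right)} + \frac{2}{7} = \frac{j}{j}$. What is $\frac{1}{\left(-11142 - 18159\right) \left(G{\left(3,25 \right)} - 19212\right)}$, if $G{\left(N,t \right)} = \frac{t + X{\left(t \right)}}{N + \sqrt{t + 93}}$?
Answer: $\frac{1068907}{601742840974119} + \frac{35 \sqrt{118}}{1604647575930984} \approx 1.7766 \cdot 10^{-9}$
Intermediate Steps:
$X{\left(j \right)} = \frac{5}{7}$ ($X{\left(j \right)} = - \frac{2}{7} + \frac{j}{j} = - \frac{2}{7} + 1 = \frac{5}{7}$)
$G{\left(N,t \right)} = \frac{\frac{5}{7} + t}{N + \sqrt{93 + t}}$ ($G{\left(N,t \right)} = \frac{t + \frac{5}{7}}{N + \sqrt{t + 93}} = \frac{\frac{5}{7} + t}{N + \sqrt{93 + t}}$)
$\frac{1}{\left(-11142 - 18159\right) \left(G{\left(3,25 \right)} - 19212\right)} = \frac{1}{\left(-11142 - 18159\right) \left(\frac{\frac{5}{7} + 25}{3 + \sqrt{93 + 25}} - 19212\right)} = \frac{1}{\left(-29301\right) \left(\frac{1}{3 + \sqrt{118}} \cdot \frac{180}{7} - 19212\right)} = \frac{1}{\left(-29301\right) \left(\frac{180}{7 \left(3 + \sqrt{118}\right)} - 19212\right)} = \frac{1}{\left(-29301\right) \left(-19212 + \frac{180}{7 \left(3 + \sqrt{118}\right)}\right)} = \frac{1}{562930812 - \frac{5274180}{7 \left(3 + \sqrt{118}\right)}}$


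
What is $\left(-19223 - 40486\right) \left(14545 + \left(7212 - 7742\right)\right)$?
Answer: $-836821635$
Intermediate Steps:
$\left(-19223 - 40486\right) \left(14545 + \left(7212 - 7742\right)\right) = - 59709 \left(14545 - 530\right) = \left(-59709\right) 14015 = -836821635$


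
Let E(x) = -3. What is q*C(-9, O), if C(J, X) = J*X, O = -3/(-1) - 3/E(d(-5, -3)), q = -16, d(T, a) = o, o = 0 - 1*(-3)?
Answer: 576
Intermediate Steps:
o = 3 (o = 0 + 3 = 3)
d(T, a) = 3
O = 4 (O = -3/(-1) - 3/(-3) = -3*(-1) - 3*(-1/3) = 3 + 1 = 4)
q*C(-9, O) = -(-144)*4 = -16*(-36) = 576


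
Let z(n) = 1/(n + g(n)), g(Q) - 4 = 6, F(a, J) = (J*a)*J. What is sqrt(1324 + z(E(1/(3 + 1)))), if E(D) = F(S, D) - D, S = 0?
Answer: 2*sqrt(503490)/39 ≈ 36.388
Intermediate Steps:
F(a, J) = a*J**2
E(D) = -D (E(D) = 0*D**2 - D = 0 - D = -D)
g(Q) = 10 (g(Q) = 4 + 6 = 10)
z(n) = 1/(10 + n) (z(n) = 1/(n + 10) = 1/(10 + n))
sqrt(1324 + z(E(1/(3 + 1)))) = sqrt(1324 + 1/(10 - 1/(3 + 1))) = sqrt(1324 + 1/(10 - 1/4)) = sqrt(1324 + 1/(39/4)) = sqrt(1324 + 4/39) = sqrt(51640/39) = 2*sqrt(503490)/39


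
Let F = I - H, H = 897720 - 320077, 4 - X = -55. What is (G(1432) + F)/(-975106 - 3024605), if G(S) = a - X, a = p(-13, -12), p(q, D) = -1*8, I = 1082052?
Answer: -168114/1333237 ≈ -0.12609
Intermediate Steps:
X = 59 (X = 4 - 1*(-55) = 4 + 55 = 59)
H = 577643
p(q, D) = -8
a = -8
G(S) = -67 (G(S) = -8 - 1*59 = -8 - 59 = -67)
F = 504409 (F = 1082052 - 1*577643 = 1082052 - 577643 = 504409)
(G(1432) + F)/(-975106 - 3024605) = (-67 + 504409)/(-975106 - 3024605) = 504342/(-3999711) = 504342*(-1/3999711) = -168114/1333237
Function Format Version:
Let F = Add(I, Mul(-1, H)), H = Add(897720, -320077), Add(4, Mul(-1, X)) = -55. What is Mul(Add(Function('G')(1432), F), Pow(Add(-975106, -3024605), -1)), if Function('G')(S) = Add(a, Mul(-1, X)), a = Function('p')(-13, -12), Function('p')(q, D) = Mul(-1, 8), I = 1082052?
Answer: Rational(-168114, 1333237) ≈ -0.12609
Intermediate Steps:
X = 59 (X = Add(4, Mul(-1, -55)) = Add(4, 55) = 59)
H = 577643
Function('p')(q, D) = -8
a = -8
Function('G')(S) = -67 (Function('G')(S) = Add(-8, Mul(-1, 59)) = Add(-8, -59) = -67)
F = 504409 (F = Add(1082052, Mul(-1, 577643)) = Add(1082052, -577643) = 504409)
Mul(Add(Function('G')(1432), F), Pow(Add(-975106, -3024605), -1)) = Mul(Add(-67, 504409), Pow(Add(-975106, -3024605), -1)) = Mul(504342, Pow(-3999711, -1)) = Mul(504342, Rational(-1, 3999711)) = Rational(-168114, 1333237)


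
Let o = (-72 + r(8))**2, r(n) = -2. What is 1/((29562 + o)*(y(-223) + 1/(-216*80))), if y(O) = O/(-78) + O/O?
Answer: 112320/15186642973 ≈ 7.3960e-6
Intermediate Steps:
y(O) = 1 - O/78 (y(O) = O*(-1/78) + 1 = -O/78 + 1 = 1 - O/78)
o = 5476 (o = (-72 - 2)**2 = (-74)**2 = 5476)
1/((29562 + o)*(y(-223) + 1/(-216*80))) = 1/((29562 + 5476)*((1 - 1/78*(-223)) + 1/(-216*80))) = 1/(35038*((1 + 223/78) + 1/(-17280))) = 1/(35038*(301/78 - 1/17280)) = 1/(35038*(866867/224640)) = 1/(15186642973/112320) = 112320/15186642973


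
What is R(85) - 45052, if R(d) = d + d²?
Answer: -37742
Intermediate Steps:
R(85) - 45052 = 85*(1 + 85) - 45052 = 85*86 - 45052 = 7310 - 45052 = -37742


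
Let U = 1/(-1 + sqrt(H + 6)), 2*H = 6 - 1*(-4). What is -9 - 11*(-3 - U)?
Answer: 251/10 + 11*sqrt(11)/10 ≈ 28.748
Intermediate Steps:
H = 5 (H = (6 - 1*(-4))/2 = (6 + 4)/2 = (1/2)*10 = 5)
U = 1/(-1 + sqrt(11)) (U = 1/(-1 + sqrt(5 + 6)) = 1/(-1 + sqrt(11)) ≈ 0.43166)
-9 - 11*(-3 - U) = -9 - 11*(-3 - (1/10 + sqrt(11)/10)) = -9 - 11*(-3 + (-1/10 - sqrt(11)/10)) = -9 - 11*(-31/10 - sqrt(11)/10) = -9 + (341/10 + 11*sqrt(11)/10) = 251/10 + 11*sqrt(11)/10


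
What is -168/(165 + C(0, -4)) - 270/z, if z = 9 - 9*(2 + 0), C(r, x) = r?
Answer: 1594/55 ≈ 28.982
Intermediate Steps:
z = -9 (z = 9 - 9*2 = 9 - 18 = -9)
-168/(165 + C(0, -4)) - 270/z = -168/(165 + 0) - 270/(-9) = -168/165 - 270*(-⅑) = -168*1/165 + 30 = -56/55 + 30 = 1594/55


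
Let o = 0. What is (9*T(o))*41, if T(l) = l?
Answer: 0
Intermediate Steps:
(9*T(o))*41 = (9*0)*41 = 0*41 = 0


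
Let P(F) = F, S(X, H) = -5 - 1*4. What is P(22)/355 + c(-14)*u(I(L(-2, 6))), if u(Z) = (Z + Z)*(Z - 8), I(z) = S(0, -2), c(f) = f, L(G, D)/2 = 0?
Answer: -1520798/355 ≈ -4283.9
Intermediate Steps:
L(G, D) = 0 (L(G, D) = 2*0 = 0)
S(X, H) = -9 (S(X, H) = -5 - 4 = -9)
I(z) = -9
u(Z) = 2*Z*(-8 + Z) (u(Z) = (2*Z)*(-8 + Z) = 2*Z*(-8 + Z))
P(22)/355 + c(-14)*u(I(L(-2, 6))) = 22/355 - 28*(-9)*(-8 - 9) = 22*(1/355) - 28*(-9)*(-17) = 22/355 - 14*306 = 22/355 - 4284 = -1520798/355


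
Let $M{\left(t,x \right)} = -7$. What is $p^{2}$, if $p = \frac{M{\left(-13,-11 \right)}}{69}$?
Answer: $\frac{49}{4761} \approx 0.010292$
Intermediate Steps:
$p = - \frac{7}{69} \approx -0.10145$
$p^{2} = \left(- \frac{7}{69}\right)^{2} = \frac{49}{4761}$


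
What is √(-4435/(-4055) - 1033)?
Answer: 2*I*√169676609/811 ≈ 32.123*I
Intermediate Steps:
√(-4435/(-4055) - 1033) = √(-4435*(-1/4055) - 1033) = √(887/811 - 1033) = √(-836876/811) = 2*I*√169676609/811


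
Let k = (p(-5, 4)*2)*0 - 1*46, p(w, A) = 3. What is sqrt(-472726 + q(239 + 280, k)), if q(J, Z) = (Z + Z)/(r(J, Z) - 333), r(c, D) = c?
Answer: 2*I*sqrt(1022152863)/93 ≈ 687.55*I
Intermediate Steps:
k = -46 (k = (3*2)*0 - 1*46 = 6*0 - 46 = 0 - 46 = -46)
q(J, Z) = 2*Z/(-333 + J) (q(J, Z) = (Z + Z)/(J - 333) = (2*Z)/(-333 + J) = 2*Z/(-333 + J))
sqrt(-472726 + q(239 + 280, k)) = sqrt(-472726 + 2*(-46)/(-333 + (239 + 280))) = sqrt(-472726 + 2*(-46)/(-333 + 519)) = sqrt(-472726 + 2*(-46)/186) = sqrt(-472726 + 2*(-46)*(1/186)) = sqrt(-472726 - 46/93) = sqrt(-43963564/93) = 2*I*sqrt(1022152863)/93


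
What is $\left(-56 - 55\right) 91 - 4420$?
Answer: $-14521$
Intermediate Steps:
$\left(-56 - 55\right) 91 - 4420 = \left(-111\right) 91 - 4420 = -10101 - 4420 = -14521$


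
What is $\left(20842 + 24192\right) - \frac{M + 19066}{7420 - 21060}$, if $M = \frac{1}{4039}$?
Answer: $\frac{496217666843}{11018392} \approx 45035.0$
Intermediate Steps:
$M = \frac{1}{4039} \approx 0.00024759$
$\left(20842 + 24192\right) - \frac{M + 19066}{7420 - 21060} = \left(20842 + 24192\right) - \frac{\frac{1}{4039} + 19066}{7420 - 21060} = 45034 - \frac{77007575}{4039 \left(-13640\right)} = 45034 - \frac{77007575}{4039} \left(- \frac{1}{13640}\right) = 45034 - - \frac{15401515}{11018392} = 45034 + \frac{15401515}{11018392} = \frac{496217666843}{11018392}$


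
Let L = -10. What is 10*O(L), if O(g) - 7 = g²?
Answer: 1070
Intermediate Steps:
O(g) = 7 + g²
10*O(L) = 10*(7 + (-10)²) = 10*(7 + 100) = 10*107 = 1070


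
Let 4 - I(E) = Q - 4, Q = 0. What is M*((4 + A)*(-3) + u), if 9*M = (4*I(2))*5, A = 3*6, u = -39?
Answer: -5600/3 ≈ -1866.7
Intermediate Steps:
A = 18
I(E) = 8 (I(E) = 4 - (0 - 4) = 4 - 1*(-4) = 4 + 4 = 8)
M = 160/9 (M = ((4*8)*5)/9 = (32*5)/9 = (⅑)*160 = 160/9 ≈ 17.778)
M*((4 + A)*(-3) + u) = 160*((4 + 18)*(-3) - 39)/9 = 160*(22*(-3) - 39)/9 = 160*(-66 - 39)/9 = (160/9)*(-105) = -5600/3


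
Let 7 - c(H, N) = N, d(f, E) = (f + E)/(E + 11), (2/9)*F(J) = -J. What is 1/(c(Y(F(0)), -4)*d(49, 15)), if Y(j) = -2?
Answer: 13/352 ≈ 0.036932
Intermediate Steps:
F(J) = -9*J/2 (F(J) = 9*(-J)/2 = -9*J/2)
d(f, E) = (E + f)/(11 + E)
c(H, N) = 7 - N
1/(c(Y(F(0)), -4)*d(49, 15)) = 1/((7 - 1*(-4))*((15 + 49)/(11 + 15))) = 1/((7 + 4)*(64/26)) = 1/(11*((1/26)*64)) = 1/(11*(32/13)) = 1/(352/13) = 13/352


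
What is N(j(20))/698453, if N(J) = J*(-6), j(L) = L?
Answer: -120/698453 ≈ -0.00017181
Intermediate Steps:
N(J) = -6*J
N(j(20))/698453 = -6*20/698453 = -120*1/698453 = -120/698453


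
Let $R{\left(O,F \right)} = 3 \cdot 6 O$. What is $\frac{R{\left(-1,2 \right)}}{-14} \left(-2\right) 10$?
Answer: $- \frac{180}{7} \approx -25.714$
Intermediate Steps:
$R{\left(O,F \right)} = 18 O$
$\frac{R{\left(-1,2 \right)}}{-14} \left(-2\right) 10 = \frac{18 \left(-1\right)}{-14} \left(-2\right) 10 = \left(-18\right) \left(- \frac{1}{14}\right) \left(-2\right) 10 = \frac{9}{7} \left(-2\right) 10 = \left(- \frac{18}{7}\right) 10 = - \frac{180}{7}$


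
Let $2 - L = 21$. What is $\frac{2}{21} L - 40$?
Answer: $- \frac{878}{21} \approx -41.81$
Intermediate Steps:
$L = -19$ ($L = 2 - 21 = -19$)
$\frac{2}{21} L - 40 = \frac{2}{21} \left(-19\right) - 40 = - \frac{38}{21} - 40 = - \frac{878}{21}$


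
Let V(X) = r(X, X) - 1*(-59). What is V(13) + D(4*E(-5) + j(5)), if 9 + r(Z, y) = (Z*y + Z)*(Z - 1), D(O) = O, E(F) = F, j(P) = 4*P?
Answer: 2234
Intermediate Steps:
r(Z, y) = -9 + (-1 + Z)*(Z + Z*y) (r(Z, y) = -9 + (Z*y + Z)*(Z - 1) = -9 + (Z + Z*y)*(-1 + Z) = -9 + (-1 + Z)*(Z + Z*y))
V(X) = 50 + X³ - X (V(X) = (-9 + X² - X + X*X² - X*X) - 1*(-59) = (-9 + X² - X + X³ - X²) + 59 = (-9 + X³ - X) + 59 = 50 + X³ - X)
V(13) + D(4*E(-5) + j(5)) = (50 + 13³ - 1*13) + (4*(-5) + 4*5) = (50 + 2197 - 13) + (-20 + 20) = 2234 + 0 = 2234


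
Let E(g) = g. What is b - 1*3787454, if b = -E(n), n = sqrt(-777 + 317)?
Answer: -3787454 - 2*I*sqrt(115) ≈ -3.7875e+6 - 21.448*I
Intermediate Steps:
n = 2*I*sqrt(115) (n = sqrt(-460) = 2*I*sqrt(115) ≈ 21.448*I)
b = -2*I*sqrt(115) ≈ -21.448*I
b - 1*3787454 = -2*I*sqrt(115) - 1*3787454 = -2*I*sqrt(115) - 3787454 = -3787454 - 2*I*sqrt(115)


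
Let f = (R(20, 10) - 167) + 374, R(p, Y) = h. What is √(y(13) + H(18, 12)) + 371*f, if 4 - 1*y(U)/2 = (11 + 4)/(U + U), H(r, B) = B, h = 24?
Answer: 85701 + 7*√65/13 ≈ 85705.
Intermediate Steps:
R(p, Y) = 24
f = 231 (f = (24 - 167) + 374 = -143 + 374 = 231)
y(U) = 8 - 15/U (y(U) = 8 - 2*(11 + 4)/(U + U) = 8 - 30/(2*U) = 8 - 30*1/(2*U) = 8 - 15/U)
√(y(13) + H(18, 12)) + 371*f = √((8 - 15/13) + 12) + 371*231 = √((8 - 15*1/13) + 12) + 85701 = √((8 - 15/13) + 12) + 85701 = √(89/13 + 12) + 85701 = √(245/13) + 85701 = 7*√65/13 + 85701 = 85701 + 7*√65/13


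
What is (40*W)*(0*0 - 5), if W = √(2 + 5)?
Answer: -200*√7 ≈ -529.15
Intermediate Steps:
W = √7 ≈ 2.6458
(40*W)*(0*0 - 5) = (40*√7)*(0*0 - 5) = (40*√7)*(0 - 5) = (40*√7)*(-5) = -200*√7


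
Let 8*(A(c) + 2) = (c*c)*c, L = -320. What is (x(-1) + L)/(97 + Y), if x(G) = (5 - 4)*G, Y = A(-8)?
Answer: -321/31 ≈ -10.355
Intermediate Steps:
A(c) = -2 + c**3/8 (A(c) = -2 + ((c*c)*c)/8 = -2 + (c**2*c)/8 = -2 + c**3/8)
Y = -66 (Y = -2 + (1/8)*(-8)**3 = -2 + (1/8)*(-512) = -2 - 64 = -66)
x(G) = G (x(G) = 1*G = G)
(x(-1) + L)/(97 + Y) = (-1 - 320)/(97 - 66) = -321/31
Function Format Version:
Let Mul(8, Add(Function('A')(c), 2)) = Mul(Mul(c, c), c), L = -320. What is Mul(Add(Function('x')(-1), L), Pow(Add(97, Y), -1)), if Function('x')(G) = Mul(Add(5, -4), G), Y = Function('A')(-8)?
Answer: Rational(-321, 31) ≈ -10.355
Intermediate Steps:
Function('A')(c) = Add(-2, Mul(Rational(1, 8), Pow(c, 3))) (Function('A')(c) = Add(-2, Mul(Rational(1, 8), Mul(Mul(c, c), c))) = Add(-2, Mul(Rational(1, 8), Mul(Pow(c, 2), c))) = Add(-2, Mul(Rational(1, 8), Pow(c, 3))))
Y = -66 (Y = Add(-2, Mul(Rational(1, 8), Pow(-8, 3))) = Add(-2, Mul(Rational(1, 8), -512)) = Add(-2, -64) = -66)
Function('x')(G) = G (Function('x')(G) = Mul(1, G) = G)
Mul(Add(Function('x')(-1), L), Pow(Add(97, Y), -1)) = Mul(Add(-1, -320), Pow(Add(97, -66), -1)) = Mul(-321, Pow(31, -1)) = Mul(-321, Rational(1, 31)) = Rational(-321, 31)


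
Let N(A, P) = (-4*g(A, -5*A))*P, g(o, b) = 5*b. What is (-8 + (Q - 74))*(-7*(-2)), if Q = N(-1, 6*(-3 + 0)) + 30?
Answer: 24472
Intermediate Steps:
N(A, P) = 100*A*P (N(A, P) = (-20*(-5*A))*P = (-(-100)*A)*P = (100*A)*P = 100*A*P)
Q = 1830 (Q = 100*(-1)*(6*(-3 + 0)) + 30 = 100*(-1)*(6*(-3)) + 30 = 100*(-1)*(-18) + 30 = 1800 + 30 = 1830)
(-8 + (Q - 74))*(-7*(-2)) = (-8 + (1830 - 74))*(-7*(-2)) = (-8 + 1756)*14 = 1748*14 = 24472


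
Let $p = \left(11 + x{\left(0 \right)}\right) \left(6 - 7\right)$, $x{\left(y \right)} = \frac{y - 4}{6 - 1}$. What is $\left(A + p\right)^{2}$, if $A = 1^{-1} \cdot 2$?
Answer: $\frac{1681}{25} \approx 67.24$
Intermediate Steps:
$x{\left(y \right)} = - \frac{4}{5} + \frac{y}{5}$ ($x{\left(y \right)} = \frac{-4 + y}{5} = \left(-4 + y\right) \frac{1}{5} = - \frac{4}{5} + \frac{y}{5}$)
$p = - \frac{51}{5}$ ($p = \left(11 + \left(- \frac{4}{5} + \frac{1}{5} \cdot 0\right)\right) \left(6 - 7\right) = \left(11 + \left(- \frac{4}{5} + 0\right)\right) \left(-1\right) = \left(11 - \frac{4}{5}\right) \left(-1\right) = \frac{51}{5} \left(-1\right) = - \frac{51}{5} \approx -10.2$)
$A = 2$ ($A = 1 \cdot 2 = 2$)
$\left(A + p\right)^{2} = \left(2 - \frac{51}{5}\right)^{2} = \left(- \frac{41}{5}\right)^{2} = \frac{1681}{25}$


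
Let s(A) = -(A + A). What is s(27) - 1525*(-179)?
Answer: 272921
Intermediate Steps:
s(A) = -2*A
s(27) - 1525*(-179) = -2*27 - 1525*(-179) = -54 + 272975 = 272921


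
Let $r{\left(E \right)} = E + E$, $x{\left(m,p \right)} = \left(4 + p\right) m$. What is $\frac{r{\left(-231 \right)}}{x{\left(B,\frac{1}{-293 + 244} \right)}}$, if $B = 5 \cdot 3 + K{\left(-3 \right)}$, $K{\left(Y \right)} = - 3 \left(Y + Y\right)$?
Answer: $- \frac{686}{195} \approx -3.5179$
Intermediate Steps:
$K{\left(Y \right)} = - 6 Y$ ($K{\left(Y \right)} = - 3 \cdot 2 Y = - 6 Y$)
$B = 33$ ($B = 5 \cdot 3 - -18 = 15 + 18 = 33$)
$x{\left(m,p \right)} = m \left(4 + p\right)$
$r{\left(E \right)} = 2 E$
$\frac{r{\left(-231 \right)}}{x{\left(B,\frac{1}{-293 + 244} \right)}} = \frac{2 \left(-231\right)}{33 \left(4 + \frac{1}{-293 + 244}\right)} = - \frac{462}{33 \left(4 + \frac{1}{-49}\right)} = - \frac{462}{33 \left(4 - \frac{1}{49}\right)} = - \frac{462}{33 \cdot \frac{195}{49}} = - \frac{462}{\frac{6435}{49}} = \left(-462\right) \frac{49}{6435} = - \frac{686}{195}$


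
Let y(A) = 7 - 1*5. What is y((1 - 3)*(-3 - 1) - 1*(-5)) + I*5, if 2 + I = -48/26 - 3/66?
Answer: -4993/286 ≈ -17.458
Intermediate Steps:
I = -1113/286 (I = -2 + (-48/26 - 3/66) = -2 + (-48*1/26 - 3*1/66) = -2 + (-24/13 - 1/22) = -2 - 541/286 = -1113/286 ≈ -3.8916)
y(A) = 2 (y(A) = 7 - 5 = 2)
y((1 - 3)*(-3 - 1) - 1*(-5)) + I*5 = 2 - 1113/286*5 = 2 - 5565/286 = -4993/286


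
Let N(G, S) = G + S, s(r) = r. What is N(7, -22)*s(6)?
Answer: -90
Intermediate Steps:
N(7, -22)*s(6) = (7 - 22)*6 = -15*6 = -90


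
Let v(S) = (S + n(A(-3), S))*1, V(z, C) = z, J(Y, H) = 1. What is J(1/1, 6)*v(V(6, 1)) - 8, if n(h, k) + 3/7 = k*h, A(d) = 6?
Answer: 235/7 ≈ 33.571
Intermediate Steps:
n(h, k) = -3/7 + h*k (n(h, k) = -3/7 + k*h = -3/7 + h*k)
v(S) = -3/7 + 7*S (v(S) = (S + (-3/7 + 6*S))*1 = (-3/7 + 7*S)*1 = -3/7 + 7*S)
J(1/1, 6)*v(V(6, 1)) - 8 = 1*(-3/7 + 7*6) - 8 = 1*(-3/7 + 42) - 8 = 1*(291/7) - 8 = 291/7 - 8 = 235/7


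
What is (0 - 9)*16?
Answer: -144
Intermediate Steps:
(0 - 9)*16 = -9*16 = -144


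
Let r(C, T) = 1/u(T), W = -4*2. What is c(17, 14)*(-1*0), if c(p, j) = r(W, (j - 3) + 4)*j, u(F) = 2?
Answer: 0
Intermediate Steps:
W = -8
r(C, T) = ½ (r(C, T) = 1/2 = ½)
c(p, j) = j/2
c(17, 14)*(-1*0) = ((½)*14)*(-1*0) = 7*0 = 0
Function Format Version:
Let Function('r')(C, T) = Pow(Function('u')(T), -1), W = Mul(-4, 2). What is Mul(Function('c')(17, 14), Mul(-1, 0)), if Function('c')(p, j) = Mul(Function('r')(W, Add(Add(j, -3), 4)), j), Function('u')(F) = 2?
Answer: 0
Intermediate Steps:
W = -8
Function('r')(C, T) = Rational(1, 2) (Function('r')(C, T) = Pow(2, -1) = Rational(1, 2))
Function('c')(p, j) = Mul(Rational(1, 2), j)
Mul(Function('c')(17, 14), Mul(-1, 0)) = Mul(Mul(Rational(1, 2), 14), Mul(-1, 0)) = Mul(7, 0) = 0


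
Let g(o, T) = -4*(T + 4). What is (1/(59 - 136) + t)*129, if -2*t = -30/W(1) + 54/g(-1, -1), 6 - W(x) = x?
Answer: 208077/308 ≈ 675.57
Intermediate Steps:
g(o, T) = -16 - 4*T (g(o, T) = -4*(4 + T) = -16 - 4*T)
W(x) = 6 - x
t = 21/4 (t = -(-30/(6 - 1*1) + 54/(-16 - 4*(-1)))/2 = -(-30/(6 - 1) + 54/(-16 + 4))/2 = -(-30/5 + 54/(-12))/2 = -(-30*⅕ + 54*(-1/12))/2 = -(-6 - 9/2)/2 = -½*(-21/2) = 21/4 ≈ 5.2500)
(1/(59 - 136) + t)*129 = (1/(59 - 136) + 21/4)*129 = (1/(-77) + 21/4)*129 = (-1/77 + 21/4)*129 = (1613/308)*129 = 208077/308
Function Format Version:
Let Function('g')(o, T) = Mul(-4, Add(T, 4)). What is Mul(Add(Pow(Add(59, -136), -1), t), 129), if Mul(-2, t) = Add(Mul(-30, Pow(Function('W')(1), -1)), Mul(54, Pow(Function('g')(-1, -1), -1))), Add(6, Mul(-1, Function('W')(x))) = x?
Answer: Rational(208077, 308) ≈ 675.57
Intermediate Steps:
Function('g')(o, T) = Add(-16, Mul(-4, T)) (Function('g')(o, T) = Mul(-4, Add(4, T)) = Add(-16, Mul(-4, T)))
Function('W')(x) = Add(6, Mul(-1, x))
t = Rational(21, 4) (t = Mul(Rational(-1, 2), Add(Mul(-30, Pow(Add(6, Mul(-1, 1)), -1)), Mul(54, Pow(Add(-16, Mul(-4, -1)), -1)))) = Mul(Rational(-1, 2), Add(Mul(-30, Pow(Add(6, -1), -1)), Mul(54, Pow(Add(-16, 4), -1)))) = Mul(Rational(-1, 2), Add(Mul(-30, Pow(5, -1)), Mul(54, Pow(-12, -1)))) = Mul(Rational(-1, 2), Add(Mul(-30, Rational(1, 5)), Mul(54, Rational(-1, 12)))) = Mul(Rational(-1, 2), Add(-6, Rational(-9, 2))) = Mul(Rational(-1, 2), Rational(-21, 2)) = Rational(21, 4) ≈ 5.2500)
Mul(Add(Pow(Add(59, -136), -1), t), 129) = Mul(Add(Pow(Add(59, -136), -1), Rational(21, 4)), 129) = Mul(Add(Pow(-77, -1), Rational(21, 4)), 129) = Mul(Add(Rational(-1, 77), Rational(21, 4)), 129) = Mul(Rational(1613, 308), 129) = Rational(208077, 308)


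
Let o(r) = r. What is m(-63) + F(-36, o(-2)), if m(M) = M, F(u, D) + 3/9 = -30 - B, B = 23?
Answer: -349/3 ≈ -116.33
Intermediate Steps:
F(u, D) = -160/3 (F(u, D) = -⅓ + (-30 - 1*23) = -⅓ + (-30 - 23) = -⅓ - 53 = -160/3)
m(-63) + F(-36, o(-2)) = -63 - 160/3 = -349/3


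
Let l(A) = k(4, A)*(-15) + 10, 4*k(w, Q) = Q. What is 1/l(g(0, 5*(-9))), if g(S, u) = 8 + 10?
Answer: -2/115 ≈ -0.017391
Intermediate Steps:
k(w, Q) = Q/4
g(S, u) = 18
l(A) = 10 - 15*A/4 (l(A) = (A/4)*(-15) + 10 = -15*A/4 + 10 = 10 - 15*A/4)
1/l(g(0, 5*(-9))) = 1/(10 - 15/4*18) = 1/(10 - 135/2) = 1/(-115/2) = -2/115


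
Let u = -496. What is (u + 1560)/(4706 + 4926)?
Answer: 19/172 ≈ 0.11047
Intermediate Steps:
(u + 1560)/(4706 + 4926) = (-496 + 1560)/(4706 + 4926) = 1064/9632 = 1064*(1/9632) = 19/172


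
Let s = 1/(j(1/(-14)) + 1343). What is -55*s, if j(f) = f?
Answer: -770/18801 ≈ -0.040955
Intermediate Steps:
s = 14/18801 (s = 1/(1/(-14) + 1343) = 1/(-1/14 + 1343) = 1/(18801/14) = 14/18801 ≈ 0.00074464)
-55*s = -55*14/18801 = -770/18801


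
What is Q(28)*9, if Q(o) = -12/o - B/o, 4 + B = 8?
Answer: -36/7 ≈ -5.1429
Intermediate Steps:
B = 4 (B = -4 + 8 = 4)
Q(o) = -16/o (Q(o) = -12/o - 4/o = -16/o)
Q(28)*9 = -16/28*9 = -16*1/28*9 = -4/7*9 = -36/7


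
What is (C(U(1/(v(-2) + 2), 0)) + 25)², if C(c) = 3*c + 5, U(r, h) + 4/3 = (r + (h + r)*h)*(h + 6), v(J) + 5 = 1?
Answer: 289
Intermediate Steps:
v(J) = -4 (v(J) = -5 + 1 = -4)
U(r, h) = -4/3 + (6 + h)*(r + h*(h + r)) (U(r, h) = -4/3 + (r + (h + r)*h)*(h + 6) = -4/3 + (r + h*(h + r))*(6 + h) = -4/3 + (6 + h)*(r + h*(h + r)))
C(c) = 5 + 3*c
(C(U(1/(v(-2) + 2), 0)) + 25)² = ((5 + 3*(-4/3 + 0³ + 6/(-4 + 2) + 6*0² + 0²/(-4 + 2) + 7*0/(-4 + 2))) + 25)² = ((5 + 3*(-4/3 + 0 + 6/(-2) + 6*0 + 0/(-2) + 7*0/(-2))) + 25)² = ((5 + 3*(-4/3 + 0 + 6*(-½) + 0 - ½*0 + 7*0*(-½))) + 25)² = ((5 + 3*(-4/3 + 0 - 3 + 0 + 0 + 0)) + 25)² = ((5 + 3*(-13/3)) + 25)² = ((5 - 13) + 25)² = (-8 + 25)² = 17² = 289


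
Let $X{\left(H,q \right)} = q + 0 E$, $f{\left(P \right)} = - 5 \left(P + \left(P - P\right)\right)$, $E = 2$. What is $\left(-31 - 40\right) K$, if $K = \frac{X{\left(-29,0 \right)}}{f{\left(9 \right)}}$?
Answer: $0$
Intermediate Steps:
$f{\left(P \right)} = - 5 P$ ($f{\left(P \right)} = - 5 \left(P + 0\right) = - 5 P$)
$X{\left(H,q \right)} = q$ ($X{\left(H,q \right)} = q + 0 \cdot 2 = q + 0 = q$)
$K = 0$ ($K = \frac{0}{\left(-5\right) 9} = \frac{0}{-45} = 0 \left(- \frac{1}{45}\right) = 0$)
$\left(-31 - 40\right) K = \left(-31 - 40\right) 0 = \left(-71\right) 0 = 0$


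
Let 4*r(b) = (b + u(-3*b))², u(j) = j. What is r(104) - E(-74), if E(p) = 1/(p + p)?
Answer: 1600769/148 ≈ 10816.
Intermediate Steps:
E(p) = 1/(2*p)
r(b) = b² (r(b) = (b - 3*b)²/4 = (-2*b)²/4 = (4*b²)/4 = b²)
r(104) - E(-74) = 104² - 1/(2*(-74)) = 10816 - (-1)/(2*74) = 10816 - 1*(-1/148) = 10816 + 1/148 = 1600769/148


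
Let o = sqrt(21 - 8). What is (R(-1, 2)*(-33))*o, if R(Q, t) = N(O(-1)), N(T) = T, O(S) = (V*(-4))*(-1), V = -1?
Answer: 132*sqrt(13) ≈ 475.93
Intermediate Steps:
o = sqrt(13) ≈ 3.6056
O(S) = -4 (O(S) = -1*(-4)*(-1) = 4*(-1) = -4)
R(Q, t) = -4
(R(-1, 2)*(-33))*o = (-4*(-33))*sqrt(13) = 132*sqrt(13)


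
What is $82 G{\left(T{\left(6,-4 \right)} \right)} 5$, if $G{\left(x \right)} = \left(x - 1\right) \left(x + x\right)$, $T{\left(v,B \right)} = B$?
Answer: $16400$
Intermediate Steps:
$G{\left(x \right)} = 2 x \left(-1 + x\right)$ ($G{\left(x \right)} = \left(-1 + x\right) 2 x = 2 x \left(-1 + x\right)$)
$82 G{\left(T{\left(6,-4 \right)} \right)} 5 = 82 \cdot 2 \left(-4\right) \left(-1 - 4\right) 5 = 82 \cdot 2 \left(-4\right) \left(-5\right) 5 = 82 \cdot 40 \cdot 5 = 3280 \cdot 5 = 16400$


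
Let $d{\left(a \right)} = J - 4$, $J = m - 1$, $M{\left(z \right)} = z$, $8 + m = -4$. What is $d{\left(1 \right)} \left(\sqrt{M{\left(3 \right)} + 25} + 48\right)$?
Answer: $-816 - 34 \sqrt{7} \approx -905.96$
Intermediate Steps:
$m = -12$ ($m = -8 - 4 = -12$)
$J = -13$ ($J = -12 - 1 = -13$)
$d{\left(a \right)} = -17$ ($d{\left(a \right)} = -13 - 4 = -17$)
$d{\left(1 \right)} \left(\sqrt{M{\left(3 \right)} + 25} + 48\right) = - 17 \left(\sqrt{3 + 25} + 48\right) = - 17 \left(\sqrt{28} + 48\right) = - 17 \left(2 \sqrt{7} + 48\right) = - 17 \left(48 + 2 \sqrt{7}\right) = -816 - 34 \sqrt{7}$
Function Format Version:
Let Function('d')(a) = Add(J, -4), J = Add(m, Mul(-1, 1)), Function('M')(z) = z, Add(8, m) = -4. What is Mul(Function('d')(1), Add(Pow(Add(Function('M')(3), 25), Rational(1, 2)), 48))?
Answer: Add(-816, Mul(-34, Pow(7, Rational(1, 2)))) ≈ -905.96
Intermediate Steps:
m = -12 (m = Add(-8, -4) = -12)
J = -13 (J = Add(-12, Mul(-1, 1)) = Add(-12, -1) = -13)
Function('d')(a) = -17 (Function('d')(a) = Add(-13, -4) = -17)
Mul(Function('d')(1), Add(Pow(Add(Function('M')(3), 25), Rational(1, 2)), 48)) = Mul(-17, Add(Pow(Add(3, 25), Rational(1, 2)), 48)) = Mul(-17, Add(Pow(28, Rational(1, 2)), 48)) = Mul(-17, Add(Mul(2, Pow(7, Rational(1, 2))), 48)) = Mul(-17, Add(48, Mul(2, Pow(7, Rational(1, 2))))) = Add(-816, Mul(-34, Pow(7, Rational(1, 2))))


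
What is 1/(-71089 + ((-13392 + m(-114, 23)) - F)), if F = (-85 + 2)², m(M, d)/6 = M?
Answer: -1/92054 ≈ -1.0863e-5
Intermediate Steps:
m(M, d) = 6*M
F = 6889 (F = (-83)² = 6889)
1/(-71089 + ((-13392 + m(-114, 23)) - F)) = 1/(-71089 + ((-13392 + 6*(-114)) - 1*6889)) = 1/(-71089 + ((-13392 - 684) - 6889)) = 1/(-71089 + (-14076 - 6889)) = 1/(-71089 - 20965) = 1/(-92054) = -1/92054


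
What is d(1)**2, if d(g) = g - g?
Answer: 0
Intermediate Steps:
d(g) = 0
d(1)**2 = 0**2 = 0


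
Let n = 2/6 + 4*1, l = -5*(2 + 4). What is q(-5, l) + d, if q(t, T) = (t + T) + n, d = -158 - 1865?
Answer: -6161/3 ≈ -2053.7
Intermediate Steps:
l = -30 (l = -5*6 = -30)
n = 13/3 (n = 2*(1/6) + 4 = 1/3 + 4 = 13/3 ≈ 4.3333)
d = -2023
q(t, T) = 13/3 + T + t (q(t, T) = (t + T) + 13/3 = (T + t) + 13/3 = 13/3 + T + t)
q(-5, l) + d = (13/3 - 30 - 5) - 2023 = -92/3 - 2023 = -6161/3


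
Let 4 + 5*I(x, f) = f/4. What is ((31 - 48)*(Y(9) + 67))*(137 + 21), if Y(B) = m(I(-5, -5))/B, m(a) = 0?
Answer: -179962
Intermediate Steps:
I(x, f) = -⅘ + f/20 (I(x, f) = -⅘ + (f/4)/5 = -⅘ + f/20)
Y(B) = 0 (Y(B) = 0/B = 0)
((31 - 48)*(Y(9) + 67))*(137 + 21) = ((31 - 48)*(0 + 67))*(137 + 21) = -17*67*158 = -1139*158 = -179962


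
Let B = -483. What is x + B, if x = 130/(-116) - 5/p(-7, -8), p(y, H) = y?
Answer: -196263/406 ≈ -483.41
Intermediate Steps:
x = -165/406 (x = 130/(-116) - 5/(-7) = 130*(-1/116) - 5*(-⅐) = -65/58 + 5/7 = -165/406 ≈ -0.40640)
x + B = -165/406 - 483 = -196263/406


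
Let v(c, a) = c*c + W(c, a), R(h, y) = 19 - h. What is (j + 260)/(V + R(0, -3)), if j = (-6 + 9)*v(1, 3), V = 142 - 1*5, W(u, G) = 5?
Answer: 139/78 ≈ 1.7821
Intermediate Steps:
v(c, a) = 5 + c**2 (v(c, a) = c*c + 5 = c**2 + 5 = 5 + c**2)
V = 137 (V = 142 - 5 = 137)
j = 18 (j = (-6 + 9)*(5 + 1**2) = 3*(5 + 1) = 3*6 = 18)
(j + 260)/(V + R(0, -3)) = (18 + 260)/(137 + (19 - 1*0)) = 278/(137 + (19 + 0)) = 278/(137 + 19) = 278/156 = 278*(1/156) = 139/78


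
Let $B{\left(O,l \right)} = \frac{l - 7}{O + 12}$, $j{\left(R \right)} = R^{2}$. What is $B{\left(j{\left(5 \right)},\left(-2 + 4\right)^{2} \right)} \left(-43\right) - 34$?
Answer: $- \frac{1129}{37} \approx -30.514$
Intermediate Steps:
$B{\left(O,l \right)} = \frac{-7 + l}{12 + O}$
$B{\left(j{\left(5 \right)},\left(-2 + 4\right)^{2} \right)} \left(-43\right) - 34 = \frac{-7 + \left(-2 + 4\right)^{2}}{12 + 5^{2}} \left(-43\right) - 34 = \frac{-7 + 2^{2}}{12 + 25} \left(-43\right) - 34 = \frac{-7 + 4}{37} \left(-43\right) - 34 = \frac{1}{37} \left(-3\right) \left(-43\right) - 34 = \left(- \frac{3}{37}\right) \left(-43\right) - 34 = \frac{129}{37} - 34 = - \frac{1129}{37}$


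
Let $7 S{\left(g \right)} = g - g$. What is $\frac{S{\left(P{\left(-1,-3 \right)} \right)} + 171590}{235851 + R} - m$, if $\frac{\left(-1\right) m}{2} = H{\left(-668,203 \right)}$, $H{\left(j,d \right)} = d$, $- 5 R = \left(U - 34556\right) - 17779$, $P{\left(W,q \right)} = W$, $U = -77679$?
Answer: $\frac{532421164}{1309269} \approx 406.66$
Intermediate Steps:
$R = \frac{130014}{5}$ ($R = - \frac{\left(-77679 - 34556\right) - 17779}{5} = - \frac{-112235 - 17779}{5} = \left(- \frac{1}{5}\right) \left(-130014\right) = \frac{130014}{5} \approx 26003.0$)
$S{\left(g \right)} = 0$ ($S{\left(g \right)} = \frac{g - g}{7} = \frac{1}{7} \cdot 0 = 0$)
$m = -406$ ($m = \left(-2\right) 203 = -406$)
$\frac{S{\left(P{\left(-1,-3 \right)} \right)} + 171590}{235851 + R} - m = \frac{0 + 171590}{235851 + \frac{130014}{5}} - -406 = \frac{171590}{\frac{1309269}{5}} + 406 = 171590 \cdot \frac{5}{1309269} + 406 = \frac{857950}{1309269} + 406 = \frac{532421164}{1309269}$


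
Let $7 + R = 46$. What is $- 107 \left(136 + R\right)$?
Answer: $-18725$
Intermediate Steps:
$R = 39$ ($R = -7 + 46 = 39$)
$- 107 \left(136 + R\right) = - 107 \left(136 + 39\right) = \left(-107\right) 175 = -18725$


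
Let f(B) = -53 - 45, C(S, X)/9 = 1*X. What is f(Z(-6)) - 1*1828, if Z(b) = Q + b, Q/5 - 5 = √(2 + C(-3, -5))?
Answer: -1926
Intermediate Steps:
C(S, X) = 9*X (C(S, X) = 9*(1*X) = 9*X)
Q = 25 + 5*I*√43 (Q = 25 + 5*√(2 + 9*(-5)) = 25 + 5*√(2 - 45) = 25 + 5*√(-43) = 25 + 5*(I*√43) = 25 + 5*I*√43 ≈ 25.0 + 32.787*I)
Z(b) = 25 + b + 5*I*√43 (Z(b) = (25 + 5*I*√43) + b = 25 + b + 5*I*√43)
f(B) = -98
f(Z(-6)) - 1*1828 = -98 - 1*1828 = -98 - 1828 = -1926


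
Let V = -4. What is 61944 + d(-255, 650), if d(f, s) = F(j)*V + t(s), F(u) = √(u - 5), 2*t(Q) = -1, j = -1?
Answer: 123887/2 - 4*I*√6 ≈ 61944.0 - 9.798*I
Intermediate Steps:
t(Q) = -½ (t(Q) = (½)*(-1) = -½)
F(u) = √(-5 + u)
d(f, s) = -½ - 4*I*√6 (d(f, s) = √(-5 - 1)*(-4) - ½ = √(-6)*(-4) - ½ = (I*√6)*(-4) - ½ = -4*I*√6 - ½ = -½ - 4*I*√6)
61944 + d(-255, 650) = 61944 + (-½ - 4*I*√6) = 123887/2 - 4*I*√6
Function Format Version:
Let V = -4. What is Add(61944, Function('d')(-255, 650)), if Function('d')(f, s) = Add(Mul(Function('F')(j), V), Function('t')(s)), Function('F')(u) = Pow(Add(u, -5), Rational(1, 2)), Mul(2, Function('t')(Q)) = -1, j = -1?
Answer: Add(Rational(123887, 2), Mul(-4, I, Pow(6, Rational(1, 2)))) ≈ Add(61944., Mul(-9.7980, I))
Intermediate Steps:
Function('t')(Q) = Rational(-1, 2) (Function('t')(Q) = Mul(Rational(1, 2), -1) = Rational(-1, 2))
Function('F')(u) = Pow(Add(-5, u), Rational(1, 2))
Function('d')(f, s) = Add(Rational(-1, 2), Mul(-4, I, Pow(6, Rational(1, 2)))) (Function('d')(f, s) = Add(Mul(Pow(Add(-5, -1), Rational(1, 2)), -4), Rational(-1, 2)) = Add(Mul(Pow(-6, Rational(1, 2)), -4), Rational(-1, 2)) = Add(Mul(Mul(I, Pow(6, Rational(1, 2))), -4), Rational(-1, 2)) = Add(Mul(-4, I, Pow(6, Rational(1, 2))), Rational(-1, 2)) = Add(Rational(-1, 2), Mul(-4, I, Pow(6, Rational(1, 2)))))
Add(61944, Function('d')(-255, 650)) = Add(61944, Add(Rational(-1, 2), Mul(-4, I, Pow(6, Rational(1, 2))))) = Add(Rational(123887, 2), Mul(-4, I, Pow(6, Rational(1, 2))))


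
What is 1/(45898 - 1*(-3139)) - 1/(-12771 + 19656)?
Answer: -42152/337619745 ≈ -0.00012485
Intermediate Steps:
1/(45898 - 1*(-3139)) - 1/(-12771 + 19656) = 1/(45898 + 3139) - 1/6885 = 1/49037 - 1*1/6885 = 1/49037 - 1/6885 = -42152/337619745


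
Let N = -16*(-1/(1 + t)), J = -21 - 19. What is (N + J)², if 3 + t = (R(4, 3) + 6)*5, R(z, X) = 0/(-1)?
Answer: 76176/49 ≈ 1554.6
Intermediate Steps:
R(z, X) = 0 (R(z, X) = 0*(-1) = 0)
J = -40
t = 27 (t = -3 + (0 + 6)*5 = -3 + 6*5 = -3 + 30 = 27)
N = 4/7 (N = -16*(-1/(1 + 27)) = -16/((-1*28)) = -16/(-28) = -16*(-1/28) = 4/7 ≈ 0.57143)
(N + J)² = (4/7 - 40)² = (-276/7)² = 76176/49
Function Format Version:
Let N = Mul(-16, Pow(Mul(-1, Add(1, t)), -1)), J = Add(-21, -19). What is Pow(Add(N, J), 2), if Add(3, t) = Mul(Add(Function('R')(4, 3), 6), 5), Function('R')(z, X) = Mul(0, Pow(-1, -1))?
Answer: Rational(76176, 49) ≈ 1554.6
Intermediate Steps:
Function('R')(z, X) = 0 (Function('R')(z, X) = Mul(0, -1) = 0)
J = -40
t = 27 (t = Add(-3, Mul(Add(0, 6), 5)) = Add(-3, Mul(6, 5)) = Add(-3, 30) = 27)
N = Rational(4, 7) (N = Mul(-16, Pow(Mul(-1, Add(1, 27)), -1)) = Mul(-16, Pow(Mul(-1, 28), -1)) = Mul(-16, Pow(-28, -1)) = Mul(-16, Rational(-1, 28)) = Rational(4, 7) ≈ 0.57143)
Pow(Add(N, J), 2) = Pow(Add(Rational(4, 7), -40), 2) = Pow(Rational(-276, 7), 2) = Rational(76176, 49)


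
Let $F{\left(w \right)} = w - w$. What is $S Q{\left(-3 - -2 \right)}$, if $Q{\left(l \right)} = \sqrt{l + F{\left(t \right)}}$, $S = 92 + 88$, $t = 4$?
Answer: $180 i \approx 180.0 i$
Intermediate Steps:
$F{\left(w \right)} = 0$
$S = 180$
$Q{\left(l \right)} = \sqrt{l}$ ($Q{\left(l \right)} = \sqrt{l + 0} = \sqrt{l}$)
$S Q{\left(-3 - -2 \right)} = 180 \sqrt{-3 - -2} = 180 \sqrt{-3 + 2} = 180 \sqrt{-1} = 180 i$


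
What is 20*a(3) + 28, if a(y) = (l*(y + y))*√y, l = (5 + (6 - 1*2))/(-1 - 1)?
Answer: 28 - 540*√3 ≈ -907.31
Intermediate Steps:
l = -9/2 (l = (5 + (6 - 2))/(-2) = (5 + 4)*(-½) = 9*(-½) = -9/2 ≈ -4.5000)
a(y) = -9*y^(3/2) (a(y) = (-9*(y + y)/2)*√y = (-9*y)*√y = -9*y^(3/2))
20*a(3) + 28 = 20*(-27*√3) + 28 = -540*√3 + 28 = 28 - 540*√3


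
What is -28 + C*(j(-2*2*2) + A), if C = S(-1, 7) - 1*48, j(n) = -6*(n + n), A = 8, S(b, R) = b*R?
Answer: -5748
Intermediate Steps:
S(b, R) = R*b
j(n) = -12*n
C = -55 (C = 7*(-1) - 1*48 = -7 - 48 = -55)
-28 + C*(j(-2*2*2) + A) = -28 - 55*(-12*(-2*2)*2 + 8) = -28 - 55*(-(-48)*2 + 8) = -28 - 55*(-12*(-8) + 8) = -28 - 55*(96 + 8) = -28 - 55*104 = -28 - 5720 = -5748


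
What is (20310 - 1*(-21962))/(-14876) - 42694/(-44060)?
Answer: -153423547/81929570 ≈ -1.8726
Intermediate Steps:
(20310 - 1*(-21962))/(-14876) - 42694/(-44060) = (20310 + 21962)*(-1/14876) - 42694*(-1/44060) = 42272*(-1/14876) + 21347/22030 = -10568/3719 + 21347/22030 = -153423547/81929570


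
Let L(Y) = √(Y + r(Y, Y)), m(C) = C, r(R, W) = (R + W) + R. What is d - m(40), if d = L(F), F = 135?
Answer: -40 + 6*√15 ≈ -16.762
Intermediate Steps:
r(R, W) = W + 2*R
L(Y) = 2*√Y (L(Y) = √(Y + (Y + 2*Y)) = √(Y + 3*Y) = √(4*Y) = 2*√Y)
d = 6*√15 (d = 2*√135 = 2*(3*√15) = 6*√15 ≈ 23.238)
d - m(40) = 6*√15 - 1*40 = 6*√15 - 40 = -40 + 6*√15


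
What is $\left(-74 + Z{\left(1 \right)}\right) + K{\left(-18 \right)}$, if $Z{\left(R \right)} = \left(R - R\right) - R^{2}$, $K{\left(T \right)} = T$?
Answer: $-93$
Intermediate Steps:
$Z{\left(R \right)} = - R^{2}$ ($Z{\left(R \right)} = 0 - R^{2} = - R^{2}$)
$\left(-74 + Z{\left(1 \right)}\right) + K{\left(-18 \right)} = \left(-74 - 1^{2}\right) - 18 = \left(-74 - 1\right) - 18 = -75 - 18 = -93$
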